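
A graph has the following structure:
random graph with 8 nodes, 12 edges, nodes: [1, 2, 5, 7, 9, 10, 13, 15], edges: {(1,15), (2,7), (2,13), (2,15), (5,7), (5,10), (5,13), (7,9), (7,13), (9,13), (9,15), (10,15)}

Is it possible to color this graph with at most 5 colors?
A valid 5-coloring: color 1: [13, 15]; color 2: [1, 7, 10]; color 3: [2, 5, 9].
(χ(G) = 3 ≤ 5.)

Yes, G is 5-colorable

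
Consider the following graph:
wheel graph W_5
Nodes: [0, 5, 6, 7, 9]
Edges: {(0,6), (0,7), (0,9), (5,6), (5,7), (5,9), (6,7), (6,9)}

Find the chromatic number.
Clique number ω(G) = 3 (lower bound: χ ≥ ω).
The clique on [0, 6, 9] has size 3, forcing χ ≥ 3, and the coloring below uses 3 colors, so χ(G) = 3.
A valid 3-coloring: color 1: [6]; color 2: [0, 5]; color 3: [7, 9].

χ(G) = 3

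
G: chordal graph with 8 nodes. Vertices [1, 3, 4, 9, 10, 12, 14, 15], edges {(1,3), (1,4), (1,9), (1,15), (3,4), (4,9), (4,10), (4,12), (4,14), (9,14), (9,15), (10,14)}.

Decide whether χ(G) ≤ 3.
A valid 3-coloring: color 1: [4, 15]; color 2: [1, 12, 14]; color 3: [3, 9, 10].
(χ(G) = 3 ≤ 3.)

Yes, G is 3-colorable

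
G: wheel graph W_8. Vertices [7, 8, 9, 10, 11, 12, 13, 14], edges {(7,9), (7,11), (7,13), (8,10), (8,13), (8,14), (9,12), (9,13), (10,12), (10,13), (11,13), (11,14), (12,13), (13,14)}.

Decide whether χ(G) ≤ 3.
No, G is not 3-colorable

Odd cycle [7, 9, 12, 10, 8, 14, 11] needs 3 colors (χ ≥ 3).
Vertex 13 is adjacent to every vertex of [7, 8, 9, 10, 11, 12, 14], which already need 3 colors among themselves, so 13 needs a new color (χ ≥ 4).
Hence χ(G) ≥ 4 > 3, so no proper 3-coloring exists.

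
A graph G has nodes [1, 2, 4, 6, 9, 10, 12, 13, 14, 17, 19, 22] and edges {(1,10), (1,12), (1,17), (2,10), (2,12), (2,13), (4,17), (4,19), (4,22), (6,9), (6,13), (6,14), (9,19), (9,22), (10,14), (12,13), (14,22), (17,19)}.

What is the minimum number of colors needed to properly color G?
Clique number ω(G) = 3 (lower bound: χ ≥ ω).
The clique on [2, 12, 13] has size 3, forcing χ ≥ 3, and the coloring below uses 3 colors, so χ(G) = 3.
A valid 3-coloring: color 1: [1, 4, 9, 13, 14]; color 2: [6, 10, 12, 17, 22]; color 3: [2, 19].

χ(G) = 3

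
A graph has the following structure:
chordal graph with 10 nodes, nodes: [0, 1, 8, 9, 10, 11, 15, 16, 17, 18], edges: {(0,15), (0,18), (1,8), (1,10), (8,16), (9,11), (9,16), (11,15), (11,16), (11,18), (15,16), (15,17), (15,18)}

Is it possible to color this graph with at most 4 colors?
Yes, G is 4-colorable

A valid 4-coloring: color 1: [8, 9, 10, 15]; color 2: [0, 1, 11, 17]; color 3: [16, 18].
(χ(G) = 3 ≤ 4.)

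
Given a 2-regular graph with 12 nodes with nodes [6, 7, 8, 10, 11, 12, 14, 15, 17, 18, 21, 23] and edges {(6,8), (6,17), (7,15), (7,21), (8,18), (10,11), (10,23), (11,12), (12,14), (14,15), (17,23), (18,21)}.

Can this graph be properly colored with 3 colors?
Yes, G is 3-colorable

A valid 3-coloring: color 1: [8, 10, 12, 15, 17, 21]; color 2: [6, 7, 11, 14, 18, 23].
(χ(G) = 2 ≤ 3.)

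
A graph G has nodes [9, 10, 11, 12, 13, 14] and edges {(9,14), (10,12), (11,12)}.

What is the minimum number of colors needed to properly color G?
Clique number ω(G) = 2 (lower bound: χ ≥ ω).
The graph is bipartite (no odd cycle), so 2 colors suffice: χ(G) = 2.
A valid 2-coloring: color 1: [9, 12, 13]; color 2: [10, 11, 14].

χ(G) = 2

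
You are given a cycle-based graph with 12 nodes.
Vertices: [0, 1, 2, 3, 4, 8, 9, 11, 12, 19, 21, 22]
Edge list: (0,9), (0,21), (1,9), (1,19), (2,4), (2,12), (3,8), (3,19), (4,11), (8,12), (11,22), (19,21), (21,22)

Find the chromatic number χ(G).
χ(G) = 3

Clique number ω(G) = 2 (lower bound: χ ≥ ω).
Odd cycle [9, 1, 19, 21, 0] needs 3 colors (χ ≥ 3).
The coloring below uses 3 colors, so χ(G) = 3.
A valid 3-coloring: color 1: [1, 2, 8, 11, 21]; color 2: [4, 9, 12, 19, 22]; color 3: [0, 3].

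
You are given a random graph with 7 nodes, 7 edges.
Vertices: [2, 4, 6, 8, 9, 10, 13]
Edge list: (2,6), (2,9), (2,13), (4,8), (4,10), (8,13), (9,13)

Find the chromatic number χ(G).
Clique number ω(G) = 3 (lower bound: χ ≥ ω).
The clique on [2, 9, 13] has size 3, forcing χ ≥ 3, and the coloring below uses 3 colors, so χ(G) = 3.
A valid 3-coloring: color 1: [2, 8, 10]; color 2: [4, 6, 13]; color 3: [9].

χ(G) = 3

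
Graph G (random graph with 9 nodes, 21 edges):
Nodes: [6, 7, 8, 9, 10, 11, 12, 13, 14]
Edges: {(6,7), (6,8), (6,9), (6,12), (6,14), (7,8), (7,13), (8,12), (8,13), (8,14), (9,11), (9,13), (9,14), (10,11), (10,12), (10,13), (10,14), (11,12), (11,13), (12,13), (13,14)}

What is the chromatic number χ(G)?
Clique number ω(G) = 4 (lower bound: χ ≥ ω).
The clique on [10, 11, 12, 13] has size 4, forcing χ ≥ 4, and the coloring below uses 4 colors, so χ(G) = 4.
A valid 4-coloring: color 1: [6, 13]; color 2: [7, 11, 14]; color 3: [8, 9, 10]; color 4: [12].

χ(G) = 4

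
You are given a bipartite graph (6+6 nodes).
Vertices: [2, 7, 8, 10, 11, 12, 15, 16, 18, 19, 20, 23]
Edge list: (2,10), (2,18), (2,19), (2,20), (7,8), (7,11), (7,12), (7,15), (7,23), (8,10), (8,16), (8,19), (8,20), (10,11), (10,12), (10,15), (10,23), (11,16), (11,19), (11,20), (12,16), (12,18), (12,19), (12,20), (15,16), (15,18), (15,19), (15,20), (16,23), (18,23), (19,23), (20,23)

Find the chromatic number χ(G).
χ(G) = 2

Clique number ω(G) = 2 (lower bound: χ ≥ ω).
The graph is bipartite (no odd cycle), so 2 colors suffice: χ(G) = 2.
A valid 2-coloring: color 1: [2, 8, 11, 12, 15, 23]; color 2: [7, 10, 16, 18, 19, 20].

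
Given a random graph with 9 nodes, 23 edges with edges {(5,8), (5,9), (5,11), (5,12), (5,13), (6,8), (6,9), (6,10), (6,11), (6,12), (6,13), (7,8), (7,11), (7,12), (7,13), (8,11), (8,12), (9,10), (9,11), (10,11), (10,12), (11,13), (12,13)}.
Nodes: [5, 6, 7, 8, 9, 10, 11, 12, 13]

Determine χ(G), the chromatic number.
χ(G) = 4

Clique number ω(G) = 4 (lower bound: χ ≥ ω).
The clique on [6, 9, 10, 11] has size 4, forcing χ ≥ 4, and the coloring below uses 4 colors, so χ(G) = 4.
A valid 4-coloring: color 1: [11, 12]; color 2: [5, 6, 7]; color 3: [8, 9, 13]; color 4: [10].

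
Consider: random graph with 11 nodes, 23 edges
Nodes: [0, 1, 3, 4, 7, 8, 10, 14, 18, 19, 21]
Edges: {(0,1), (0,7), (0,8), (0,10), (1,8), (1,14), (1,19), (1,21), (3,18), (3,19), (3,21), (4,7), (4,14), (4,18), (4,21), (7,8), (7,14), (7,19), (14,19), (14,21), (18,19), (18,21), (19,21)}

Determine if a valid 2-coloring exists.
The clique on vertices [1, 14, 19, 21] has size 4 > 2, so it alone needs 4 colors.

No, G is not 2-colorable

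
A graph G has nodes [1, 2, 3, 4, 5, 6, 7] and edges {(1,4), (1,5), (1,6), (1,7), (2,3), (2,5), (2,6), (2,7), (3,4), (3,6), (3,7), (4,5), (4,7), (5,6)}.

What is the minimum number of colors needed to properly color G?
χ(G) = 4

Clique number ω(G) = 3 (lower bound: χ ≥ ω).
Suppose a proper 3-coloring c exists. The clique [1, 4, 5] takes 3 distinct colors; by symmetry let c(1) = 1, c(4) = 2, c(5) = 3.
- Vertex 6: neighbors [1, 5] already have colors [1, 3] ⇒ c(6) = 2.
- Vertex 2: neighbors [6, 5] already have colors [2, 3] ⇒ c(2) = 1.
- Vertex 3: neighbors [2, 4] already have colors [1, 2] ⇒ c(3) = 3.
- Vertex 7: neighbors [1, 4, 3] already have colors [1, 2, 3] — all 3 colors blocked. Contradiction.
The forced assignments end in a contradiction, so G has no proper 3-coloring (χ ≥ 4).
The coloring below uses 4 colors, so χ(G) = 4.
A valid 4-coloring: color 1: [4, 6]; color 2: [1, 2]; color 3: [3, 5]; color 4: [7].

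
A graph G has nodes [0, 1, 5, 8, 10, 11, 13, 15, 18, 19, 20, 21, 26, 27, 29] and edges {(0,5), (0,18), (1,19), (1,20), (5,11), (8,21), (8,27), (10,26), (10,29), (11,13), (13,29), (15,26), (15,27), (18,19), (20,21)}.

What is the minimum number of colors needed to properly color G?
Clique number ω(G) = 2 (lower bound: χ ≥ ω).
Odd cycle [18, 0, 5, 11, 13, 29, 10, 26, 15, 27, 8, 21, 20, 1, 19] needs 3 colors (χ ≥ 3).
The coloring below uses 3 colors, so χ(G) = 3.
A valid 3-coloring: color 1: [1, 5, 8, 10, 13, 15, 18]; color 2: [0, 11, 19, 21, 26, 27, 29]; color 3: [20].

χ(G) = 3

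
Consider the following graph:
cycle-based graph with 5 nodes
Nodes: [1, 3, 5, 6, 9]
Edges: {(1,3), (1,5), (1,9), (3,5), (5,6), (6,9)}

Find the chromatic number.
Clique number ω(G) = 3 (lower bound: χ ≥ ω).
The clique on [1, 3, 5] has size 3, forcing χ ≥ 3, and the coloring below uses 3 colors, so χ(G) = 3.
A valid 3-coloring: color 1: [1, 6]; color 2: [5, 9]; color 3: [3].

χ(G) = 3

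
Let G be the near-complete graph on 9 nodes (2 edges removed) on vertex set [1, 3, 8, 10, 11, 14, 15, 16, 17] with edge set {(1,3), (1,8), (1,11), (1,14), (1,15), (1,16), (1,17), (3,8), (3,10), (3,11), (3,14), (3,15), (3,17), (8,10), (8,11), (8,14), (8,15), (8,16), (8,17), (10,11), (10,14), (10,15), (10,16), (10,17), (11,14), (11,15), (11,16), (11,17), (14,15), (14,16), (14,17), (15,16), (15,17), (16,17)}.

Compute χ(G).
χ(G) = 7

Clique number ω(G) = 7 (lower bound: χ ≥ ω).
The clique on [1, 8, 11, 14, 15, 16, 17] has size 7, forcing χ ≥ 7, and the coloring below uses 7 colors, so χ(G) = 7.
A valid 7-coloring: color 1: [17]; color 2: [14]; color 3: [8]; color 4: [11]; color 5: [15]; color 6: [1, 10]; color 7: [3, 16].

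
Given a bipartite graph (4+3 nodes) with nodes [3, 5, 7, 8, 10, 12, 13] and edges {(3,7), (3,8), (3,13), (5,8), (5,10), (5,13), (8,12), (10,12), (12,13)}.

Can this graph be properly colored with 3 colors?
Yes, G is 3-colorable

A valid 3-coloring: color 1: [7, 8, 10, 13]; color 2: [3, 5, 12].
(χ(G) = 2 ≤ 3.)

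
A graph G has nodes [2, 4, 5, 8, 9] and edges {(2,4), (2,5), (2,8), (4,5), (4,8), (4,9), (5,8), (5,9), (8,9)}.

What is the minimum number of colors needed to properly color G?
Clique number ω(G) = 4 (lower bound: χ ≥ ω).
The clique on [4, 5, 8, 9] has size 4, forcing χ ≥ 4, and the coloring below uses 4 colors, so χ(G) = 4.
A valid 4-coloring: color 1: [4]; color 2: [8]; color 3: [5]; color 4: [2, 9].

χ(G) = 4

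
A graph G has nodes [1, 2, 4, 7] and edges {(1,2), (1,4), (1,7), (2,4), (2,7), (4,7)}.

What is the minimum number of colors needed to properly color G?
Clique number ω(G) = 4 (lower bound: χ ≥ ω).
The clique on [1, 2, 4, 7] has size 4, forcing χ ≥ 4, and the coloring below uses 4 colors, so χ(G) = 4.
A valid 4-coloring: color 1: [2]; color 2: [1]; color 3: [7]; color 4: [4].

χ(G) = 4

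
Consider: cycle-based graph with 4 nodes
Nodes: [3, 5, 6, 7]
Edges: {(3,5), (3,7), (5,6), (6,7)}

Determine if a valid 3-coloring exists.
A valid 3-coloring: color 1: [5, 7]; color 2: [3, 6].
(χ(G) = 2 ≤ 3.)

Yes, G is 3-colorable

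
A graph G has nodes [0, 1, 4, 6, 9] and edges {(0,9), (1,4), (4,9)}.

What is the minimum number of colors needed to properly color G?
χ(G) = 2

Clique number ω(G) = 2 (lower bound: χ ≥ ω).
The graph is bipartite (no odd cycle), so 2 colors suffice: χ(G) = 2.
A valid 2-coloring: color 1: [0, 4, 6]; color 2: [1, 9].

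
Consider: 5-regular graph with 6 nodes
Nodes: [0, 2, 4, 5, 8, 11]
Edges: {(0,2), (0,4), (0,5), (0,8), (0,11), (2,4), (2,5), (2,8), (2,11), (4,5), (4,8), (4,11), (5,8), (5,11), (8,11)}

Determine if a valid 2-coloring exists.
No, G is not 2-colorable

The clique on vertices [0, 2, 4, 5, 8, 11] has size 6 > 2, so it alone needs 6 colors.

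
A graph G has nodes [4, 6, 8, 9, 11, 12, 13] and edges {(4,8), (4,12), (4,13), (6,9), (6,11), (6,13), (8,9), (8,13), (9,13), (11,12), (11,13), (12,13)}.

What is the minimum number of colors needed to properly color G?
χ(G) = 3

Clique number ω(G) = 3 (lower bound: χ ≥ ω).
The clique on [8, 9, 13] has size 3, forcing χ ≥ 3, and the coloring below uses 3 colors, so χ(G) = 3.
A valid 3-coloring: color 1: [13]; color 2: [4, 9, 11]; color 3: [6, 8, 12].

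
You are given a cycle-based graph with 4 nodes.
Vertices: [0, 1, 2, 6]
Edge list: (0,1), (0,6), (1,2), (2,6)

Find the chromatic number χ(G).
χ(G) = 2

Clique number ω(G) = 2 (lower bound: χ ≥ ω).
The graph is bipartite (no odd cycle), so 2 colors suffice: χ(G) = 2.
A valid 2-coloring: color 1: [0, 2]; color 2: [1, 6].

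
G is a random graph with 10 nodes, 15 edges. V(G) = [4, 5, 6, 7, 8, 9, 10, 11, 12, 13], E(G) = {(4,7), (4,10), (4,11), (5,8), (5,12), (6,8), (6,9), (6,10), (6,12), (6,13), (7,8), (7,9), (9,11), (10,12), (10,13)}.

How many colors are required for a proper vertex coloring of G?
χ(G) = 3

Clique number ω(G) = 3 (lower bound: χ ≥ ω).
The clique on [6, 10, 12] has size 3, forcing χ ≥ 3, and the coloring below uses 3 colors, so χ(G) = 3.
A valid 3-coloring: color 1: [4, 5, 6]; color 2: [8, 9, 10]; color 3: [7, 11, 12, 13].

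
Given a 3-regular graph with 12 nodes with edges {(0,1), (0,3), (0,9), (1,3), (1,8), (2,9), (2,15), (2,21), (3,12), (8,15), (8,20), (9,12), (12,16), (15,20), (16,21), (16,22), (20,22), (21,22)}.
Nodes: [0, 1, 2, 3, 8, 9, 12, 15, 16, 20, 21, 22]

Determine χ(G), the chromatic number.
Clique number ω(G) = 3 (lower bound: χ ≥ ω).
The clique on [0, 1, 3] has size 3, forcing χ ≥ 3, and the coloring below uses 3 colors, so χ(G) = 3.
A valid 3-coloring: color 1: [1, 9, 15, 22]; color 2: [0, 8, 12, 21]; color 3: [2, 3, 16, 20].

χ(G) = 3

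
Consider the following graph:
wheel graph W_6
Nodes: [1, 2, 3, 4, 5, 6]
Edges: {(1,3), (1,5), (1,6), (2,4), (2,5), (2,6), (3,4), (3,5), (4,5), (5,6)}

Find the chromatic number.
Clique number ω(G) = 3 (lower bound: χ ≥ ω).
Odd cycle [3, 4, 2, 6, 1] needs 3 colors (χ ≥ 3).
Vertex 5 is adjacent to every vertex of [1, 2, 3, 4, 6], which already need 3 colors among themselves, so 5 needs a new color (χ ≥ 4).
The coloring below uses 4 colors, so χ(G) = 4.
A valid 4-coloring: color 1: [5]; color 2: [3, 6]; color 3: [1, 4]; color 4: [2].

χ(G) = 4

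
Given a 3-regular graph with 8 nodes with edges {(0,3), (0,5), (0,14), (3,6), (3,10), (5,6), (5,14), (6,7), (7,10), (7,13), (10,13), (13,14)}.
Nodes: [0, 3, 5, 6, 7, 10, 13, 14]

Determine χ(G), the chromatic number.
Clique number ω(G) = 3 (lower bound: χ ≥ ω).
The clique on [0, 5, 14] has size 3, forcing χ ≥ 3, and the coloring below uses 3 colors, so χ(G) = 3.
A valid 3-coloring: color 1: [3, 5, 13]; color 2: [0, 6, 10]; color 3: [7, 14].

χ(G) = 3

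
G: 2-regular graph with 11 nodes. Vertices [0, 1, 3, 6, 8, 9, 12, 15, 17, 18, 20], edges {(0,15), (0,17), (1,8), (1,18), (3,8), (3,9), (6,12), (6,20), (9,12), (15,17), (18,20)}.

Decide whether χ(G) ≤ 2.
The clique on vertices [0, 15, 17] has size 3 > 2, so it alone needs 3 colors.

No, G is not 2-colorable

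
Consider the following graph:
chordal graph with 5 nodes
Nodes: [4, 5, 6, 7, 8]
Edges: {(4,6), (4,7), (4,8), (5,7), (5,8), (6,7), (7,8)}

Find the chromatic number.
Clique number ω(G) = 3 (lower bound: χ ≥ ω).
The clique on [4, 7, 8] has size 3, forcing χ ≥ 3, and the coloring below uses 3 colors, so χ(G) = 3.
A valid 3-coloring: color 1: [7]; color 2: [6, 8]; color 3: [4, 5].

χ(G) = 3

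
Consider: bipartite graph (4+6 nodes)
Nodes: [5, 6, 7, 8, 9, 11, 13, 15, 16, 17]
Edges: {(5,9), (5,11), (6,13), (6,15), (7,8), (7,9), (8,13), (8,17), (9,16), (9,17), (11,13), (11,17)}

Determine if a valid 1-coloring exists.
Edge (6,13) forces its endpoints to differ, so 1 color is not enough.

No, G is not 1-colorable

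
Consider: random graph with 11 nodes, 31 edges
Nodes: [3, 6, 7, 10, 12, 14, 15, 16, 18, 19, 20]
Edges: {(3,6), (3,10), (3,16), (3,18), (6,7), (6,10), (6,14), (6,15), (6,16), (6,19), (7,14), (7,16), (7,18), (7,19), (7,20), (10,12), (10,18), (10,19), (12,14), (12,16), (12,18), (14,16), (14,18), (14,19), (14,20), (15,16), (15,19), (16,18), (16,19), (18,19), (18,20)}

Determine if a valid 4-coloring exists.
The clique on vertices [7, 14, 16, 18, 19] has size 5 > 4, so it alone needs 5 colors.

No, G is not 4-colorable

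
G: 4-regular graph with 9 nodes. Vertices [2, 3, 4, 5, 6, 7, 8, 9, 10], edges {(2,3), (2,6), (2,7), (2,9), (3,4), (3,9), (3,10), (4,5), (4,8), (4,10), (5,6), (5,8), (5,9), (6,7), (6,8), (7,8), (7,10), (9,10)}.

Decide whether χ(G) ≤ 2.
The clique on vertices [2, 3, 9] has size 3 > 2, so it alone needs 3 colors.

No, G is not 2-colorable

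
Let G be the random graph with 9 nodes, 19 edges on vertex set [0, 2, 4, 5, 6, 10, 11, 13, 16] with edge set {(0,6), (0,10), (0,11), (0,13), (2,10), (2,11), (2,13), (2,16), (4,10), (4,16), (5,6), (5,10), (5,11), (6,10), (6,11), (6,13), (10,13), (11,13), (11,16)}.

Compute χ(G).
χ(G) = 4

Clique number ω(G) = 4 (lower bound: χ ≥ ω).
The clique on [0, 6, 10, 13] has size 4, forcing χ ≥ 4, and the coloring below uses 4 colors, so χ(G) = 4.
A valid 4-coloring: color 1: [10, 11]; color 2: [5, 13, 16]; color 3: [2, 4, 6]; color 4: [0].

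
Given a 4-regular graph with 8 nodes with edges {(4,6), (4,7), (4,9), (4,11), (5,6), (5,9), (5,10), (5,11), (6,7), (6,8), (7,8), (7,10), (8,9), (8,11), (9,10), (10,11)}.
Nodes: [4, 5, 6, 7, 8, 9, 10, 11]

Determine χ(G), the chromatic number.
χ(G) = 3

Clique number ω(G) = 3 (lower bound: χ ≥ ω).
The clique on [6, 7, 8] has size 3, forcing χ ≥ 3, and the coloring below uses 3 colors, so χ(G) = 3.
A valid 3-coloring: color 1: [6, 10]; color 2: [4, 5, 8]; color 3: [7, 9, 11].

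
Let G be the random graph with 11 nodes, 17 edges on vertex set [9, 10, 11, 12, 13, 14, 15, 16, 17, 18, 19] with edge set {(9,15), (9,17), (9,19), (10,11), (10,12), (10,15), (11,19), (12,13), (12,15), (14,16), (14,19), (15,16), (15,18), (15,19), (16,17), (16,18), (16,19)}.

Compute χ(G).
χ(G) = 3

Clique number ω(G) = 3 (lower bound: χ ≥ ω).
The clique on [14, 16, 19] has size 3, forcing χ ≥ 3, and the coloring below uses 3 colors, so χ(G) = 3.
A valid 3-coloring: color 1: [11, 13, 14, 15, 17]; color 2: [9, 12, 16]; color 3: [10, 18, 19].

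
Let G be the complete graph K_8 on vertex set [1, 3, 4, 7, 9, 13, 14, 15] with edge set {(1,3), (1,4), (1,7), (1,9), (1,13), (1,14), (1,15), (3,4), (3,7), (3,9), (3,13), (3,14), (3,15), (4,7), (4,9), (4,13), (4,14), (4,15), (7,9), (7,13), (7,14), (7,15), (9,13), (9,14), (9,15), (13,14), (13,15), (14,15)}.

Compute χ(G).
Clique number ω(G) = 8 (lower bound: χ ≥ ω).
The clique on [1, 3, 4, 7, 9, 13, 14, 15] has size 8, forcing χ ≥ 8, and the coloring below uses 8 colors, so χ(G) = 8.
A valid 8-coloring: color 1: [1]; color 2: [7]; color 3: [4]; color 4: [15]; color 5: [14]; color 6: [13]; color 7: [3]; color 8: [9].

χ(G) = 8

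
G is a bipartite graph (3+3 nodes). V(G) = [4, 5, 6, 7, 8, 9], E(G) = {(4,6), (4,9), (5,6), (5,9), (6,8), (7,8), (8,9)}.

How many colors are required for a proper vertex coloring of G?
χ(G) = 2

Clique number ω(G) = 2 (lower bound: χ ≥ ω).
The graph is bipartite (no odd cycle), so 2 colors suffice: χ(G) = 2.
A valid 2-coloring: color 1: [6, 7, 9]; color 2: [4, 5, 8].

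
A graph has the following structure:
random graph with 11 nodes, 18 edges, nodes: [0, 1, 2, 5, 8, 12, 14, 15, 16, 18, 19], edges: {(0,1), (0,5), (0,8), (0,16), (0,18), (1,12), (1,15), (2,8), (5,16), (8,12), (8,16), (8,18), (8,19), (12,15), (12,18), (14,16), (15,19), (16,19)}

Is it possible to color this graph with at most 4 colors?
Yes, G is 4-colorable

A valid 4-coloring: color 1: [5, 8, 14, 15]; color 2: [1, 2, 16, 18]; color 3: [0, 12, 19].
(χ(G) = 3 ≤ 4.)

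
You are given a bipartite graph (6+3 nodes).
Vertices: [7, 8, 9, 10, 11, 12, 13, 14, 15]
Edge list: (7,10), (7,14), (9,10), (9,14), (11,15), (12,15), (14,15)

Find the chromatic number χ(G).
χ(G) = 2

Clique number ω(G) = 2 (lower bound: χ ≥ ω).
The graph is bipartite (no odd cycle), so 2 colors suffice: χ(G) = 2.
A valid 2-coloring: color 1: [8, 10, 11, 12, 13, 14]; color 2: [7, 9, 15].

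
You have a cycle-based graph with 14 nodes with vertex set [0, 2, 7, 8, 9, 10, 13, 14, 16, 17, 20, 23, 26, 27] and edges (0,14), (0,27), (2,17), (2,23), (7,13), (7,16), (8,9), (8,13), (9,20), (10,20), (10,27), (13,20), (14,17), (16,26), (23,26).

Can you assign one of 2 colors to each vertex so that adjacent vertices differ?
A valid 2-coloring: color 1: [2, 7, 8, 14, 20, 26, 27]; color 2: [0, 9, 10, 13, 16, 17, 23].
(χ(G) = 2 ≤ 2.)

Yes, G is 2-colorable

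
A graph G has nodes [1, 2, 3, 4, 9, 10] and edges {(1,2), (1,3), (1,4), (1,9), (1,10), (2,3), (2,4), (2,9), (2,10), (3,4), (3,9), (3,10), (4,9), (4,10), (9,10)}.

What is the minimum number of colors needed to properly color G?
Clique number ω(G) = 6 (lower bound: χ ≥ ω).
The clique on [1, 2, 3, 4, 9, 10] has size 6, forcing χ ≥ 6, and the coloring below uses 6 colors, so χ(G) = 6.
A valid 6-coloring: color 1: [2]; color 2: [9]; color 3: [10]; color 4: [3]; color 5: [1]; color 6: [4].

χ(G) = 6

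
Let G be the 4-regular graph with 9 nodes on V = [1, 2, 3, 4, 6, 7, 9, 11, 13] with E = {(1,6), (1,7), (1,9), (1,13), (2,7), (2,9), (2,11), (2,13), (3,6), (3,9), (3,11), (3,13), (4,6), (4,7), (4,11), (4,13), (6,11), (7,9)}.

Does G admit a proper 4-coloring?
Yes, G is 4-colorable

A valid 4-coloring: color 1: [4, 9]; color 2: [1, 2, 3]; color 3: [6, 7, 13]; color 4: [11].
(χ(G) = 3 ≤ 4.)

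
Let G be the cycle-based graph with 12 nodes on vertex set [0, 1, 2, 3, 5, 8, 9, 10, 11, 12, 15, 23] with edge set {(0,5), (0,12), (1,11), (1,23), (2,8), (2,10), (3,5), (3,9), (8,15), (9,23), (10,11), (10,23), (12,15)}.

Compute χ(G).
Clique number ω(G) = 2 (lower bound: χ ≥ ω).
The graph is bipartite (no odd cycle), so 2 colors suffice: χ(G) = 2.
A valid 2-coloring: color 1: [1, 5, 8, 9, 10, 12]; color 2: [0, 2, 3, 11, 15, 23].

χ(G) = 2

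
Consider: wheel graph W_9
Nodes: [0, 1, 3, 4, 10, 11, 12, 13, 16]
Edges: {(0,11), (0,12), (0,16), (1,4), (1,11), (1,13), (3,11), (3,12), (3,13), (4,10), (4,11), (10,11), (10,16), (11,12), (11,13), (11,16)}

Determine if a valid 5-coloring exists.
Yes, G is 5-colorable

A valid 5-coloring: color 1: [11]; color 2: [4, 12, 13, 16]; color 3: [0, 1, 3, 10].
(χ(G) = 3 ≤ 5.)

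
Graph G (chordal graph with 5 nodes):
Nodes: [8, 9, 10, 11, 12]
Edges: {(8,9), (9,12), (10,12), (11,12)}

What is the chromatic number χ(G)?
χ(G) = 2

Clique number ω(G) = 2 (lower bound: χ ≥ ω).
The graph is bipartite (no odd cycle), so 2 colors suffice: χ(G) = 2.
A valid 2-coloring: color 1: [8, 12]; color 2: [9, 10, 11].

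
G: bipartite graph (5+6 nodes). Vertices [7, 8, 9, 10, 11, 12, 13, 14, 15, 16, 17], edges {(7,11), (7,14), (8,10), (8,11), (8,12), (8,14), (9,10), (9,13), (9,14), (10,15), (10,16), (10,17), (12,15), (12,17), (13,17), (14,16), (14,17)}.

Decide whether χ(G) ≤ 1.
Edge (7,11) forces its endpoints to differ, so 1 color is not enough.

No, G is not 1-colorable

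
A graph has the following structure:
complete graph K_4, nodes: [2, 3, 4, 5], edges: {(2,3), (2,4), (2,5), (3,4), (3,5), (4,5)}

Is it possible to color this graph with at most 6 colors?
A valid 6-coloring: color 1: [2]; color 2: [4]; color 3: [5]; color 4: [3].
(χ(G) = 4 ≤ 6.)

Yes, G is 6-colorable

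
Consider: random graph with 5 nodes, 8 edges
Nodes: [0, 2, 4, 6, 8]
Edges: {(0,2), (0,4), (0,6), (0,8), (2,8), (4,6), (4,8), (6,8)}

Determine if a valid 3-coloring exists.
The clique on vertices [0, 4, 6, 8] has size 4 > 3, so it alone needs 4 colors.

No, G is not 3-colorable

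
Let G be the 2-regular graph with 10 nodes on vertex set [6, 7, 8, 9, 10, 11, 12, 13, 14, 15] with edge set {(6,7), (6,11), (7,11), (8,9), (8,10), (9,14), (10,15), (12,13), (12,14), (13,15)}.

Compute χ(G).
Clique number ω(G) = 3 (lower bound: χ ≥ ω).
The clique on [6, 7, 11] has size 3, forcing χ ≥ 3, and the coloring below uses 3 colors, so χ(G) = 3.
A valid 3-coloring: color 1: [6, 9, 10, 12]; color 2: [7, 8, 13, 14]; color 3: [11, 15].

χ(G) = 3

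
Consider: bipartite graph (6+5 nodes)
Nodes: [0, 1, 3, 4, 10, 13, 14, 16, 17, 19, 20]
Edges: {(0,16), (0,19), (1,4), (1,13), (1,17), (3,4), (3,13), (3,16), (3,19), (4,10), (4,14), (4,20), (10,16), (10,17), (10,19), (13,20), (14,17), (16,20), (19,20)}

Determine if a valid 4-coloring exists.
Yes, G is 4-colorable

A valid 4-coloring: color 1: [4, 13, 16, 17, 19]; color 2: [0, 1, 3, 10, 14, 20].
(χ(G) = 2 ≤ 4.)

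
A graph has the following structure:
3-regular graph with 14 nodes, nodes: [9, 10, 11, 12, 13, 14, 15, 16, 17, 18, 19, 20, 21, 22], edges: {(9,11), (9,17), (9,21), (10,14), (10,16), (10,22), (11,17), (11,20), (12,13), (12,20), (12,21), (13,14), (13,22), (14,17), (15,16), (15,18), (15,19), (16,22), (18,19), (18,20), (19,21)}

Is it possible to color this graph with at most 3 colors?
A valid 3-coloring: color 1: [10, 13, 15, 17, 20, 21]; color 2: [11, 12, 14, 18, 22]; color 3: [9, 16, 19].
(χ(G) = 3 ≤ 3.)

Yes, G is 3-colorable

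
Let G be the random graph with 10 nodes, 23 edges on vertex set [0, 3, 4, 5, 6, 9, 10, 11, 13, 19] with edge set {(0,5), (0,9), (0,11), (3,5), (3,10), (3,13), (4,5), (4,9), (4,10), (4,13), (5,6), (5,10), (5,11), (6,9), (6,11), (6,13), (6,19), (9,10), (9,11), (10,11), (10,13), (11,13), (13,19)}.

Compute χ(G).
χ(G) = 3

Clique number ω(G) = 3 (lower bound: χ ≥ ω).
The clique on [0, 9, 11] has size 3, forcing χ ≥ 3, and the coloring below uses 3 colors, so χ(G) = 3.
A valid 3-coloring: color 1: [5, 9, 13]; color 2: [0, 6, 10]; color 3: [3, 4, 11, 19].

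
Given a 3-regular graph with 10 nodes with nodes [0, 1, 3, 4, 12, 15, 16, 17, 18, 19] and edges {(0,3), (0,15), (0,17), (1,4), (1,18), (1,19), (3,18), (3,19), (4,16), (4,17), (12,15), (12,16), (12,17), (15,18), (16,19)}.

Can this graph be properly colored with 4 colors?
A valid 4-coloring: color 1: [1, 3, 15, 16, 17]; color 2: [0, 4, 12, 18, 19].
(χ(G) = 2 ≤ 4.)

Yes, G is 4-colorable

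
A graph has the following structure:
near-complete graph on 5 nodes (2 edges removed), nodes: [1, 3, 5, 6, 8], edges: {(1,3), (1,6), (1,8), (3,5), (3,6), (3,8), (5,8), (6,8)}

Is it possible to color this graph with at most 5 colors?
A valid 5-coloring: color 1: [8]; color 2: [3]; color 3: [5, 6]; color 4: [1].
(χ(G) = 4 ≤ 5.)

Yes, G is 5-colorable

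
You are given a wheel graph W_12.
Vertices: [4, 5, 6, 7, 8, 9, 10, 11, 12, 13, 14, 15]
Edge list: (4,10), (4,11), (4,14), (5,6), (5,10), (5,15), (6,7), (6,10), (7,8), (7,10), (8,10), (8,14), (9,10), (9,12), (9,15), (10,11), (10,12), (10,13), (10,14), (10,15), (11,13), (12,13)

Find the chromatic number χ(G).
χ(G) = 4

Clique number ω(G) = 3 (lower bound: χ ≥ ω).
Odd cycle [13, 12, 9, 15, 5, 6, 7, 8, 14, 4, 11] needs 3 colors (χ ≥ 3).
Vertex 10 is adjacent to every vertex of [4, 5, 6, 7, 8, 9, 11, 12, 13, 14, 15], which already need 3 colors among themselves, so 10 needs a new color (χ ≥ 4).
The coloring below uses 4 colors, so χ(G) = 4.
A valid 4-coloring: color 1: [10]; color 2: [4, 5, 7, 9, 13]; color 3: [6, 8, 11, 12, 15]; color 4: [14].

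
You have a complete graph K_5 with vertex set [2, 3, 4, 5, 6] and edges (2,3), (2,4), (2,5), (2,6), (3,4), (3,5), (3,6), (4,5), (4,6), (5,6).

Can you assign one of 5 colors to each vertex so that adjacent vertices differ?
Yes, G is 5-colorable

A valid 5-coloring: color 1: [2]; color 2: [6]; color 3: [4]; color 4: [3]; color 5: [5].
(χ(G) = 5 ≤ 5.)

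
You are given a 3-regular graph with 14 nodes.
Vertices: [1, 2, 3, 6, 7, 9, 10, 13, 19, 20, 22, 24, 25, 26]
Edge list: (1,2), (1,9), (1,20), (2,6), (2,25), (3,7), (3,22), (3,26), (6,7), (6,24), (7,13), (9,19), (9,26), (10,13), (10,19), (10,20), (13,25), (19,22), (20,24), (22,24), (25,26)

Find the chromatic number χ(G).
Clique number ω(G) = 2 (lower bound: χ ≥ ω).
Odd cycle [2, 6, 7, 13, 25] needs 3 colors (χ ≥ 3).
The coloring below uses 3 colors, so χ(G) = 3.
A valid 3-coloring: color 1: [2, 3, 9, 13, 24]; color 2: [1, 7, 10, 22, 25]; color 3: [6, 19, 20, 26].

χ(G) = 3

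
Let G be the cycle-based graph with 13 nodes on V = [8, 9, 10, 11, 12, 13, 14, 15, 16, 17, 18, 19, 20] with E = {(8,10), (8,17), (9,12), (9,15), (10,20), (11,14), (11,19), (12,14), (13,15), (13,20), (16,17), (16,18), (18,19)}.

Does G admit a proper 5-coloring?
A valid 5-coloring: color 1: [9, 10, 13, 14, 17, 18]; color 2: [8, 11, 12, 15, 16, 20]; color 3: [19].
(χ(G) = 3 ≤ 5.)

Yes, G is 5-colorable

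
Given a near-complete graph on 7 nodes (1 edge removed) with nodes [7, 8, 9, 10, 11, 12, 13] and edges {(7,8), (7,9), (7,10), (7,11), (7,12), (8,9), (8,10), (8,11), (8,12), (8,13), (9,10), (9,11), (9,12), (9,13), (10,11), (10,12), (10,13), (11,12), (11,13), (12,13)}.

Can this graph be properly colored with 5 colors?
No, G is not 5-colorable

The clique on vertices [8, 9, 10, 11, 12, 13] has size 6 > 5, so it alone needs 6 colors.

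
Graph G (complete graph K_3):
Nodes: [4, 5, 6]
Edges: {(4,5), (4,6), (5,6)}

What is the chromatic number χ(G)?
χ(G) = 3

Clique number ω(G) = 3 (lower bound: χ ≥ ω).
The clique on [4, 5, 6] has size 3, forcing χ ≥ 3, and the coloring below uses 3 colors, so χ(G) = 3.
A valid 3-coloring: color 1: [6]; color 2: [4]; color 3: [5].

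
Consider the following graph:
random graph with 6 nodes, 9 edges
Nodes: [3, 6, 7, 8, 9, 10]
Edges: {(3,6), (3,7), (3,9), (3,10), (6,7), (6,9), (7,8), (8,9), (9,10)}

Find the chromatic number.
χ(G) = 3

Clique number ω(G) = 3 (lower bound: χ ≥ ω).
The clique on [3, 9, 10] has size 3, forcing χ ≥ 3, and the coloring below uses 3 colors, so χ(G) = 3.
A valid 3-coloring: color 1: [7, 9]; color 2: [3, 8]; color 3: [6, 10].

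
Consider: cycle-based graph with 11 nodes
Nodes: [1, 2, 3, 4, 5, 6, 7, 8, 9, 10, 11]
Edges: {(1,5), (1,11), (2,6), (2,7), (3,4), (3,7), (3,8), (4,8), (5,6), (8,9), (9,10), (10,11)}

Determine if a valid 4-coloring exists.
Yes, G is 4-colorable

A valid 4-coloring: color 1: [2, 3, 5, 9, 11]; color 2: [1, 6, 7, 8, 10]; color 3: [4].
(χ(G) = 3 ≤ 4.)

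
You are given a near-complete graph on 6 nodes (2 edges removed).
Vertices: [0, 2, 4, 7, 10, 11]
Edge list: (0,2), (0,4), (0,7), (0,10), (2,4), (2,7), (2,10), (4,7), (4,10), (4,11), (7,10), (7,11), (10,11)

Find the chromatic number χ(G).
χ(G) = 5

Clique number ω(G) = 5 (lower bound: χ ≥ ω).
The clique on [0, 2, 4, 7, 10] has size 5, forcing χ ≥ 5, and the coloring below uses 5 colors, so χ(G) = 5.
A valid 5-coloring: color 1: [4]; color 2: [10]; color 3: [7]; color 4: [0, 11]; color 5: [2].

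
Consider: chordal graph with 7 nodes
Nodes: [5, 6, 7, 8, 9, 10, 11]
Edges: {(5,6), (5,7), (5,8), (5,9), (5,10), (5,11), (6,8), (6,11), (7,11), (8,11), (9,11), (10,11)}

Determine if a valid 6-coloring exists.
Yes, G is 6-colorable

A valid 6-coloring: color 1: [11]; color 2: [5]; color 3: [7, 8, 9, 10]; color 4: [6].
(χ(G) = 4 ≤ 6.)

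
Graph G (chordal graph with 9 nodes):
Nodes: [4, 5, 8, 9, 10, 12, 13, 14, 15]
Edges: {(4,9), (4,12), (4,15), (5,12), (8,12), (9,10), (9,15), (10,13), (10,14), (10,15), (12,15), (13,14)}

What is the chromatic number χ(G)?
Clique number ω(G) = 3 (lower bound: χ ≥ ω).
The clique on [4, 9, 15] has size 3, forcing χ ≥ 3, and the coloring below uses 3 colors, so χ(G) = 3.
A valid 3-coloring: color 1: [9, 12, 14]; color 2: [5, 8, 13, 15]; color 3: [4, 10].

χ(G) = 3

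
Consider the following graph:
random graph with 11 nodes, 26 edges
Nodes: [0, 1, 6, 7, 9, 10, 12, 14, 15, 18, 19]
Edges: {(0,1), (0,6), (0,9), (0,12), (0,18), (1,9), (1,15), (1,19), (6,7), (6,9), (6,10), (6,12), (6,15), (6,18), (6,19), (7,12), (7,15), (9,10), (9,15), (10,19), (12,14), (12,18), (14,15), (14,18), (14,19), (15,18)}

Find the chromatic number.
χ(G) = 4

Clique number ω(G) = 4 (lower bound: χ ≥ ω).
The clique on [0, 6, 12, 18] has size 4, forcing χ ≥ 4, and the coloring below uses 4 colors, so χ(G) = 4.
A valid 4-coloring: color 1: [1, 6, 14]; color 2: [0, 10, 15]; color 3: [7, 9, 18, 19]; color 4: [12].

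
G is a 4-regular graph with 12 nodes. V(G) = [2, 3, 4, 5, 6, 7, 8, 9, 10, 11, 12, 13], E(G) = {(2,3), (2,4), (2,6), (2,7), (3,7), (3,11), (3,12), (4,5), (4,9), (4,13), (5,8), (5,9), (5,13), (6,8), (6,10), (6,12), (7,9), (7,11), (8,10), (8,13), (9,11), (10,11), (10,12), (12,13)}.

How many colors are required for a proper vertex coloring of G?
Clique number ω(G) = 3 (lower bound: χ ≥ ω).
Suppose a proper 3-coloring c exists. The clique [2, 3, 7] takes 3 distinct colors; by symmetry let c(2) = 1, c(3) = 2, c(7) = 3.
- Vertex 11: neighbors [3, 7] already have colors [2, 3] ⇒ c(11) = 1.
- Vertex 9: neighbors [11, 7] already have colors [1, 3] ⇒ c(9) = 2.
- Vertex 4: neighbors [2, 9] already have colors [1, 2] ⇒ c(4) = 3.
- Vertex 5: neighbors [9, 4] already have colors [2, 3] ⇒ c(5) = 1.
- Vertex 13: neighbors [5, 4] already have colors [1, 3] ⇒ c(13) = 2.
- Vertex 8: neighbors [5, 13] already have colors [1, 2] ⇒ c(8) = 3.
- Vertex 6: neighbors [2, 8] already have colors [1, 3] ⇒ c(6) = 2.
- Vertex 10: neighbors [11, 6, 8] already have colors [1, 2, 3] — all 3 colors blocked. Contradiction.
The forced assignments end in a contradiction, so G has no proper 3-coloring (χ ≥ 4).
The coloring below uses 4 colors, so χ(G) = 4.
A valid 4-coloring: color 1: [4, 7, 8, 12]; color 2: [3, 9, 10, 13]; color 3: [5, 6, 11]; color 4: [2].

χ(G) = 4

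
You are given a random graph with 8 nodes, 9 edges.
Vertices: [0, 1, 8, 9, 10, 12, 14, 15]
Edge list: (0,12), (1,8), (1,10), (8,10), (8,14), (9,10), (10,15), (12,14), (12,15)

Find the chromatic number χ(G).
χ(G) = 3

Clique number ω(G) = 3 (lower bound: χ ≥ ω).
The clique on [1, 8, 10] has size 3, forcing χ ≥ 3, and the coloring below uses 3 colors, so χ(G) = 3.
A valid 3-coloring: color 1: [0, 10, 14]; color 2: [8, 9, 12]; color 3: [1, 15].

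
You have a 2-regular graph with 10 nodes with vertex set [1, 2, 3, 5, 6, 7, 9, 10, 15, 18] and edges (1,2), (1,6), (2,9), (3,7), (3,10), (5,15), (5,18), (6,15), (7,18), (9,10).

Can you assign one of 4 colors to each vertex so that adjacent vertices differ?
A valid 4-coloring: color 1: [1, 3, 9, 15, 18]; color 2: [2, 5, 6, 7, 10].
(χ(G) = 2 ≤ 4.)

Yes, G is 4-colorable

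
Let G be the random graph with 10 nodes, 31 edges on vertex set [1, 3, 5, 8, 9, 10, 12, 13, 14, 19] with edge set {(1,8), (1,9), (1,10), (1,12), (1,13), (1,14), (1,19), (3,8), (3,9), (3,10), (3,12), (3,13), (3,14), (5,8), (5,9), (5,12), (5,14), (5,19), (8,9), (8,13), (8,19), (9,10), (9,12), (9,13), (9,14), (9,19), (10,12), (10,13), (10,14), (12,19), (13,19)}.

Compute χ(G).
χ(G) = 5

Clique number ω(G) = 5 (lower bound: χ ≥ ω).
The clique on [1, 8, 9, 13, 19] has size 5, forcing χ ≥ 5, and the coloring below uses 5 colors, so χ(G) = 5.
A valid 5-coloring: color 1: [9]; color 2: [1, 3, 5]; color 3: [8, 10]; color 4: [12, 13, 14]; color 5: [19].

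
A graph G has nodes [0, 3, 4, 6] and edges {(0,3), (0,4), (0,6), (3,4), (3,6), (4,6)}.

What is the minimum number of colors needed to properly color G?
χ(G) = 4

Clique number ω(G) = 4 (lower bound: χ ≥ ω).
The clique on [0, 3, 4, 6] has size 4, forcing χ ≥ 4, and the coloring below uses 4 colors, so χ(G) = 4.
A valid 4-coloring: color 1: [0]; color 2: [4]; color 3: [6]; color 4: [3].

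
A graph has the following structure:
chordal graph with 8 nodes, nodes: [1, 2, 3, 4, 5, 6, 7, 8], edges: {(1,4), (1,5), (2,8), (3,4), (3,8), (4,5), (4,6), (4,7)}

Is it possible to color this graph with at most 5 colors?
Yes, G is 5-colorable

A valid 5-coloring: color 1: [4, 8]; color 2: [1, 2, 3, 6, 7]; color 3: [5].
(χ(G) = 3 ≤ 5.)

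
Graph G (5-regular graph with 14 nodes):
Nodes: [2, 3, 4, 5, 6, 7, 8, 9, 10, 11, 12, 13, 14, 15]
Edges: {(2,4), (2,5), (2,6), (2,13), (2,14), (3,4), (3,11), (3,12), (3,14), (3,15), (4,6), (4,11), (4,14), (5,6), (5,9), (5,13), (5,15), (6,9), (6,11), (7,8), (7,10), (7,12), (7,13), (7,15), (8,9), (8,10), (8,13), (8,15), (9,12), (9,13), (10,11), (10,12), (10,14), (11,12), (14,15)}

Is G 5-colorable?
A valid 5-coloring: color 1: [3, 6, 10, 13]; color 2: [4, 5, 8, 12]; color 3: [2, 9, 11, 15]; color 4: [7, 14].
(χ(G) = 4 ≤ 5.)

Yes, G is 5-colorable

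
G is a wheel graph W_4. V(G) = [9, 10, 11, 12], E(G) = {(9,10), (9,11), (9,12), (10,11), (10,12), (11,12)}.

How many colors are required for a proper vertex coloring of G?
χ(G) = 4

Clique number ω(G) = 4 (lower bound: χ ≥ ω).
The clique on [9, 10, 11, 12] has size 4, forcing χ ≥ 4, and the coloring below uses 4 colors, so χ(G) = 4.
A valid 4-coloring: color 1: [11]; color 2: [10]; color 3: [12]; color 4: [9].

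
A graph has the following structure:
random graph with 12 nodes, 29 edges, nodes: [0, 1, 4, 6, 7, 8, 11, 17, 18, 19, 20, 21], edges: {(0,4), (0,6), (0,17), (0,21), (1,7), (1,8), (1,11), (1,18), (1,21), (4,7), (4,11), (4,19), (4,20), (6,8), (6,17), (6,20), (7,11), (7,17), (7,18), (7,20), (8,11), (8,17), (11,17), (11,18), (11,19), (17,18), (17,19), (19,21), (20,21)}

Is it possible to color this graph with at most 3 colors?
The clique on vertices [1, 7, 11, 18] has size 4 > 3, so it alone needs 4 colors.

No, G is not 3-colorable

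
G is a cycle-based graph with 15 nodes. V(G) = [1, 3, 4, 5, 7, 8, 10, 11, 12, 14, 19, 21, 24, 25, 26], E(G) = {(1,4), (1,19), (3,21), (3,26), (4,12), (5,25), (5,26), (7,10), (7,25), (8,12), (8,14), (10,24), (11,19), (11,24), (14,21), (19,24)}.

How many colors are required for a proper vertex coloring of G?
Clique number ω(G) = 3 (lower bound: χ ≥ ω).
The clique on [11, 19, 24] has size 3, forcing χ ≥ 3, and the coloring below uses 3 colors, so χ(G) = 3.
A valid 3-coloring: color 1: [1, 3, 5, 7, 12, 14, 24]; color 2: [4, 8, 10, 19, 21, 25, 26]; color 3: [11].

χ(G) = 3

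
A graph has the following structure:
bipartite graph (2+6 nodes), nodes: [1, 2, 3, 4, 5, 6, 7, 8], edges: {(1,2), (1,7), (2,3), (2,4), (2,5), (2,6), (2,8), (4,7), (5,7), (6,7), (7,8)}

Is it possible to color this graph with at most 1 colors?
Edge (1,2) forces its endpoints to differ, so 1 color is not enough.

No, G is not 1-colorable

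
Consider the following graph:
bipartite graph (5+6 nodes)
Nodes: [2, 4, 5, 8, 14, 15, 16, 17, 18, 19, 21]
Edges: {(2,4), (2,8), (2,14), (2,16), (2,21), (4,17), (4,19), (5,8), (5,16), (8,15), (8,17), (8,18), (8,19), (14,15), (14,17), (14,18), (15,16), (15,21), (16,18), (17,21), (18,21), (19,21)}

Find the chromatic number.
Clique number ω(G) = 2 (lower bound: χ ≥ ω).
The graph is bipartite (no odd cycle), so 2 colors suffice: χ(G) = 2.
A valid 2-coloring: color 1: [4, 8, 14, 16, 21]; color 2: [2, 5, 15, 17, 18, 19].

χ(G) = 2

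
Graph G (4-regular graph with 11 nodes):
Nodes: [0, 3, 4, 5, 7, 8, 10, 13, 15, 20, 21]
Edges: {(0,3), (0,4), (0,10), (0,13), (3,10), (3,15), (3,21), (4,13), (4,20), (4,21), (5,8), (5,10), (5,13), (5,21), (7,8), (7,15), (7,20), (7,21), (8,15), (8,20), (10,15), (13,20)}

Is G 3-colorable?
Yes, G is 3-colorable

A valid 3-coloring: color 1: [0, 15, 20, 21]; color 2: [3, 4, 5, 7]; color 3: [8, 10, 13].
(χ(G) = 3 ≤ 3.)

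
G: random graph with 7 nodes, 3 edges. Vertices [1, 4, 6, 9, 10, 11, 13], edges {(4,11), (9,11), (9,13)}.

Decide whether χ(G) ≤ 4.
A valid 4-coloring: color 1: [1, 6, 10, 11, 13]; color 2: [4, 9].
(χ(G) = 2 ≤ 4.)

Yes, G is 4-colorable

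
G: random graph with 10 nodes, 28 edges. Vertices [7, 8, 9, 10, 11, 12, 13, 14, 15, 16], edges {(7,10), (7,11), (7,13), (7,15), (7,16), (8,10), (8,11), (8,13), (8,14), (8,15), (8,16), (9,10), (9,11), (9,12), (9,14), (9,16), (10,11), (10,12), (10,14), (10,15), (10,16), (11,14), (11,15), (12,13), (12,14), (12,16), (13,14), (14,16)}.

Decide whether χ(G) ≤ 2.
No, G is not 2-colorable

The clique on vertices [9, 10, 12, 14, 16] has size 5 > 2, so it alone needs 5 colors.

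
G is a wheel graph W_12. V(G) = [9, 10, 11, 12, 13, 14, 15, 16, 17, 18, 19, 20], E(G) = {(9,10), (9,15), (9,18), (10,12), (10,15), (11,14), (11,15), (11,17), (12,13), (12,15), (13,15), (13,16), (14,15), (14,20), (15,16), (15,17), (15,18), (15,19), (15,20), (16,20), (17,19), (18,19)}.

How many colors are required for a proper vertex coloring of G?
Clique number ω(G) = 3 (lower bound: χ ≥ ω).
Odd cycle [19, 18, 9, 10, 12, 13, 16, 20, 14, 11, 17] needs 3 colors (χ ≥ 3).
Vertex 15 is adjacent to every vertex of [9, 10, 11, 12, 13, 14, 16, 17, 18, 19, 20], which already need 3 colors among themselves, so 15 needs a new color (χ ≥ 4).
The coloring below uses 4 colors, so χ(G) = 4.
A valid 4-coloring: color 1: [15]; color 2: [9, 11, 12, 16, 19]; color 3: [10, 13, 17, 18, 20]; color 4: [14].

χ(G) = 4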